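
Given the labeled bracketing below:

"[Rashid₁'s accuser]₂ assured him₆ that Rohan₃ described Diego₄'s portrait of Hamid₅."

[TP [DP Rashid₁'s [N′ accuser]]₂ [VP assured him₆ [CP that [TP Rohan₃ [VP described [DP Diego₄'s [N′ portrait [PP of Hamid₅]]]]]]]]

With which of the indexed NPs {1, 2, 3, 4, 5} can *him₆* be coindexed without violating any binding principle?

{1}

*him* is a pronoun, so Principle B applies: it must be free in its binding domain.
Binding domain of *him₆*: the matrix TP, whose subject is [Rashid₁'s accuser]₂.
*Rashid₁* and the pronoun do not c-command one another → neither Principle B nor Principle C is at stake; coindexation permitted.
*[Rashid₁'s accuser]₂* c-commands the pronoun within its binding domain → coindexation would violate Principle B.
*Rohan₃*: the pronoun c-commands this R-expression → coindexation would violate Principle C on *Rohan₃*.
*Diego₄*: the pronoun c-commands this R-expression → coindexation would violate Principle C on *Diego₄*.
*Hamid₅*: the pronoun c-commands this R-expression → coindexation would violate Principle C on *Hamid₅*.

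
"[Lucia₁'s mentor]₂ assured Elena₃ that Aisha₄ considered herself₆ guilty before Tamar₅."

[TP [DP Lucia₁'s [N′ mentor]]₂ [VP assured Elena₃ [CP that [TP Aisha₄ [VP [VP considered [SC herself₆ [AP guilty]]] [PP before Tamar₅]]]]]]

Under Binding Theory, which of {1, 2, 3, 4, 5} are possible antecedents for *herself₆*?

{4}

*herself* is an anaphor, so Principle A applies: it must be bound in its binding domain.
Binding domain of *herself₆*: the embedded TP, whose subject is Aisha₄.
*Lucia₁* does not c-command the anaphor → cannot bind it.
*[Lucia₁'s mentor]₂* c-commands the anaphor but is outside its binding domain → cannot satisfy Principle A.
*Elena₃* c-commands the anaphor but is outside its binding domain → cannot satisfy Principle A.
*Aisha₄* c-commands the anaphor within its binding domain → licit binder.
*Tamar₅* does not c-command the anaphor → cannot bind it.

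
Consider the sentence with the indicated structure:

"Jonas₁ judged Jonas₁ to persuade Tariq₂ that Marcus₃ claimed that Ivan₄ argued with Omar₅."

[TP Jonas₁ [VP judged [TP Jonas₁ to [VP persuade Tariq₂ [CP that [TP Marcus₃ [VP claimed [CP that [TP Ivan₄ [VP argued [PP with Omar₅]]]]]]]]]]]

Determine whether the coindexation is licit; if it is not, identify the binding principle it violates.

Principle C

The two coindexed NPs are *Jonas₁* (the lower occurrence) and *Jonas₁* (the higher occurrence).
*Jonas₁* (the lower occurrence) is an R-expression. Principle C requires it to be free everywhere.
*Jonas₁* (the higher occurrence) c-commands it and carries the same index.
The R-expression is bound → Principle C violation.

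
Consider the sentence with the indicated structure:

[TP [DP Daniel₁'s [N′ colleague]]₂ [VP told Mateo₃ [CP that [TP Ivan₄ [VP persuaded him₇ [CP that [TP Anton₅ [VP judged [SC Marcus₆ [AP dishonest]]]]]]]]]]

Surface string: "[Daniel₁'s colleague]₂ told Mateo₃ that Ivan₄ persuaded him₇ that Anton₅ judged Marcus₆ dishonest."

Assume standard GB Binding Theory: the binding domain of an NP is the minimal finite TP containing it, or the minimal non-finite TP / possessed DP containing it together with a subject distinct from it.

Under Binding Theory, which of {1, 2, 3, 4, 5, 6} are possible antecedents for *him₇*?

{1, 2, 3}

*him* is a pronoun, so Principle B applies: it must be free in its binding domain.
Binding domain of *him₇*: the embedded TP, whose subject is Ivan₄.
*Daniel₁* and the pronoun do not c-command one another → neither Principle B nor Principle C is at stake; coindexation permitted.
*[Daniel₁'s colleague]₂* c-commands the pronoun but from outside its binding domain, and is not c-commanded by it → coindexation permitted.
*Mateo₃* c-commands the pronoun but from outside its binding domain, and is not c-commanded by it → coindexation permitted.
*Ivan₄* c-commands the pronoun within its binding domain → coindexation would violate Principle B.
*Anton₅*: the pronoun c-commands this R-expression → coindexation would violate Principle C on *Anton₅*.
*Marcus₆*: the pronoun c-commands this R-expression → coindexation would violate Principle C on *Marcus₆*.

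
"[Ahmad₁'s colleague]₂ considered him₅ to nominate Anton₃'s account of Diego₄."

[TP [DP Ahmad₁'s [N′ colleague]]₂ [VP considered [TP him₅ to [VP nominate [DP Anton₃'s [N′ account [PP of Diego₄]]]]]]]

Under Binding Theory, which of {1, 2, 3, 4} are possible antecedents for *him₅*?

{1}

*him* is a pronoun, so Principle B applies: it must be free in its binding domain.
Binding domain of *him₅*: the matrix TP, whose subject is [Ahmad₁'s colleague]₂.
*Ahmad₁* and the pronoun do not c-command one another → neither Principle B nor Principle C is at stake; coindexation permitted.
*[Ahmad₁'s colleague]₂* c-commands the pronoun within its binding domain → coindexation would violate Principle B.
*Anton₃*: the pronoun c-commands this R-expression → coindexation would violate Principle C on *Anton₃*.
*Diego₄*: the pronoun c-commands this R-expression → coindexation would violate Principle C on *Diego₄*.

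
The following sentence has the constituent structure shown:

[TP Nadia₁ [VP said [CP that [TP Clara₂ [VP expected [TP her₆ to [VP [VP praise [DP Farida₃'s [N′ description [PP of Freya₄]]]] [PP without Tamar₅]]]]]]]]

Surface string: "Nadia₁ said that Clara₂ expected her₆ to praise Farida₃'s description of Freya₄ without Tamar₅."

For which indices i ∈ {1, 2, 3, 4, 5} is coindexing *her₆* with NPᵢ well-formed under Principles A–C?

*her* is a pronoun, so Principle B applies: it must be free in its binding domain.
Binding domain of *her₆*: the embedded TP, whose subject is Clara₂.
*Nadia₁* c-commands the pronoun but from outside its binding domain, and is not c-commanded by it → coindexation permitted.
*Clara₂* c-commands the pronoun within its binding domain → coindexation would violate Principle B.
*Farida₃*: the pronoun c-commands this R-expression → coindexation would violate Principle C on *Farida₃*.
*Freya₄*: the pronoun c-commands this R-expression → coindexation would violate Principle C on *Freya₄*.
*Tamar₅*: the pronoun c-commands this R-expression → coindexation would violate Principle C on *Tamar₅*.

{1}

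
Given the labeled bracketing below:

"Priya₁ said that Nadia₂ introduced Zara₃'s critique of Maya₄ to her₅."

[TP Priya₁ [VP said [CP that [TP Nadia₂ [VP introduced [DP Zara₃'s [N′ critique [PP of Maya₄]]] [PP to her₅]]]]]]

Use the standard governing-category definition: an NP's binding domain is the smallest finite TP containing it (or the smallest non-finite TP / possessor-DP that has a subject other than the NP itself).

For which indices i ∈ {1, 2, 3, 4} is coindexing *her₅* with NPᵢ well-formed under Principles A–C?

{1, 3, 4}

*her* is a pronoun, so Principle B applies: it must be free in its binding domain.
Binding domain of *her₅*: the embedded TP, whose subject is Nadia₂.
*Priya₁* c-commands the pronoun but from outside its binding domain, and is not c-commanded by it → coindexation permitted.
*Nadia₂* c-commands the pronoun within its binding domain → coindexation would violate Principle B.
*Zara₃* and the pronoun do not c-command one another → neither Principle B nor Principle C is at stake; coindexation permitted.
*Maya₄* and the pronoun do not c-command one another → neither Principle B nor Principle C is at stake; coindexation permitted.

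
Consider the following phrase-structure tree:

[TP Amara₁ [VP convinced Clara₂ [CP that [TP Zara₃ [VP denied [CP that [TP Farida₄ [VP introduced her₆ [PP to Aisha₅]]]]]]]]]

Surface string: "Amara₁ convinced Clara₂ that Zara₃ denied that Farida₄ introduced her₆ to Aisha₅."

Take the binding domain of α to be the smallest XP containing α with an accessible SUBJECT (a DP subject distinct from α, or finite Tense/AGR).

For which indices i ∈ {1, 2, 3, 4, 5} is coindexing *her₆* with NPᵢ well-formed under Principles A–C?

{1, 2, 3}

*her* is a pronoun, so Principle B applies: it must be free in its binding domain.
Binding domain of *her₆*: the embedded TP, whose subject is Farida₄.
*Amara₁* c-commands the pronoun but from outside its binding domain, and is not c-commanded by it → coindexation permitted.
*Clara₂* c-commands the pronoun but from outside its binding domain, and is not c-commanded by it → coindexation permitted.
*Zara₃* c-commands the pronoun but from outside its binding domain, and is not c-commanded by it → coindexation permitted.
*Farida₄* c-commands the pronoun within its binding domain → coindexation would violate Principle B.
*Aisha₅*: the pronoun c-commands this R-expression → coindexation would violate Principle C on *Aisha₅*.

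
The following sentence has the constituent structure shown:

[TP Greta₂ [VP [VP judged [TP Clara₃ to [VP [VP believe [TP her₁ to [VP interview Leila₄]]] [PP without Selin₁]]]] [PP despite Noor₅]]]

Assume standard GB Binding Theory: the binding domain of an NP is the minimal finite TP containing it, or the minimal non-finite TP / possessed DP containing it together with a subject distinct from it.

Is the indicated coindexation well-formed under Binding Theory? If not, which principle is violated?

grammatical

The two coindexed NPs are *Selin₁* and *her₁*.
*her₁* is a pronoun; its binding domain is the embedded TP, whose subject is Clara₃. Within that domain it is c-commanded only by *Clara₃*, which carries a different index — the pronoun is free locally, so Principle B holds.
*Selin₁* is an R-expression; *her₁* does not c-command it, and no other NP shares its index, so Principle C is satisfied.
All principles are respected.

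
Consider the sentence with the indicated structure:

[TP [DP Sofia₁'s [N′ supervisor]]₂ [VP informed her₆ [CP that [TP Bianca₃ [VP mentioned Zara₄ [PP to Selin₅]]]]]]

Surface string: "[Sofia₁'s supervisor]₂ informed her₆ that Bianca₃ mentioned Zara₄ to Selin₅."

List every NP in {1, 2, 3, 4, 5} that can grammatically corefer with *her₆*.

{1}

*her* is a pronoun, so Principle B applies: it must be free in its binding domain.
Binding domain of *her₆*: the matrix TP, whose subject is [Sofia₁'s supervisor]₂.
*Sofia₁* and the pronoun do not c-command one another → neither Principle B nor Principle C is at stake; coindexation permitted.
*[Sofia₁'s supervisor]₂* c-commands the pronoun within its binding domain → coindexation would violate Principle B.
*Bianca₃*: the pronoun c-commands this R-expression → coindexation would violate Principle C on *Bianca₃*.
*Zara₄*: the pronoun c-commands this R-expression → coindexation would violate Principle C on *Zara₄*.
*Selin₅*: the pronoun c-commands this R-expression → coindexation would violate Principle C on *Selin₅*.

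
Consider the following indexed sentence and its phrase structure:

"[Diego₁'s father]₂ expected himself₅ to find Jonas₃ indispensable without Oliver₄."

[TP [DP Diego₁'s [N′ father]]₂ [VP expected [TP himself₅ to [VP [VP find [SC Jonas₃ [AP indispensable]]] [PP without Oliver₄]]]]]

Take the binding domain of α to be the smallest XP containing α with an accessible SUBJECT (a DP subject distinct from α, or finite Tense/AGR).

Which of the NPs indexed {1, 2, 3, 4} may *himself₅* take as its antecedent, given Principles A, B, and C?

*himself* is an anaphor, so Principle A applies: it must be bound in its binding domain.
Binding domain of *himself₅*: the matrix TP, whose subject is [Diego₁'s father]₂.
*Diego₁* does not c-command the anaphor → cannot bind it.
*[Diego₁'s father]₂* c-commands the anaphor within its binding domain → licit binder.
*Jonas₃* does not c-command the anaphor → cannot bind it.
*Oliver₄* does not c-command the anaphor → cannot bind it.

{2}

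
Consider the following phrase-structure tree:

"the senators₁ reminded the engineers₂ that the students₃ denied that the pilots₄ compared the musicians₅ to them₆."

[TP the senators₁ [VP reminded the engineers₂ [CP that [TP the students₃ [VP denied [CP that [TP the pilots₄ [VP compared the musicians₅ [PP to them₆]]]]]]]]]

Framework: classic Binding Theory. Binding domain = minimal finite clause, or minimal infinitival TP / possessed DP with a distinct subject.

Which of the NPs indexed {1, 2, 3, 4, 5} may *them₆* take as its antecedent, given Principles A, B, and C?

*them* is a pronoun, so Principle B applies: it must be free in its binding domain.
Binding domain of *them₆*: the embedded TP, whose subject is the pilots₄.
*the senators₁* c-commands the pronoun but from outside its binding domain, and is not c-commanded by it → coindexation permitted.
*the engineers₂* c-commands the pronoun but from outside its binding domain, and is not c-commanded by it → coindexation permitted.
*the students₃* c-commands the pronoun but from outside its binding domain, and is not c-commanded by it → coindexation permitted.
*the pilots₄* c-commands the pronoun within its binding domain → coindexation would violate Principle B.
*the musicians₅* c-commands the pronoun within its binding domain → coindexation would violate Principle B.

{1, 2, 3}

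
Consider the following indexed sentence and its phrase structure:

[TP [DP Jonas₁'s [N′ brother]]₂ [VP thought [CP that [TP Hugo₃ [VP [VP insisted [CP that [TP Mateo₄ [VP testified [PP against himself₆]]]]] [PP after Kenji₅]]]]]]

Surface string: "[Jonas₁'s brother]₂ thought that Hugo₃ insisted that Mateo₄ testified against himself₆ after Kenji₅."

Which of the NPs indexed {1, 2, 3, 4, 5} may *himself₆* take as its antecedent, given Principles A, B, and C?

{4}

*himself* is an anaphor, so Principle A applies: it must be bound in its binding domain.
Binding domain of *himself₆*: the embedded TP, whose subject is Mateo₄.
*Jonas₁* does not c-command the anaphor → cannot bind it.
*[Jonas₁'s brother]₂* c-commands the anaphor but is outside its binding domain → cannot satisfy Principle A.
*Hugo₃* c-commands the anaphor but is outside its binding domain → cannot satisfy Principle A.
*Mateo₄* c-commands the anaphor within its binding domain → licit binder.
*Kenji₅* does not c-command the anaphor → cannot bind it.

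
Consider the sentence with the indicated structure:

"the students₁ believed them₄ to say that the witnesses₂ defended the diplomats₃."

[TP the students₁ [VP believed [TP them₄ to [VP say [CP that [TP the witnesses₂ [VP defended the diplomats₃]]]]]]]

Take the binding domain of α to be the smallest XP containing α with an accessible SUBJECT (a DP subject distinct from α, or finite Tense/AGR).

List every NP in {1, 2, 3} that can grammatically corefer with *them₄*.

*them* is a pronoun, so Principle B applies: it must be free in its binding domain.
Binding domain of *them₄*: the matrix TP, whose subject is the students₁.
*the students₁* c-commands the pronoun within its binding domain → coindexation would violate Principle B.
*the witnesses₂*: the pronoun c-commands this R-expression → coindexation would violate Principle C on *the witnesses₂*.
*the diplomats₃*: the pronoun c-commands this R-expression → coindexation would violate Principle C on *the diplomats₃*.

none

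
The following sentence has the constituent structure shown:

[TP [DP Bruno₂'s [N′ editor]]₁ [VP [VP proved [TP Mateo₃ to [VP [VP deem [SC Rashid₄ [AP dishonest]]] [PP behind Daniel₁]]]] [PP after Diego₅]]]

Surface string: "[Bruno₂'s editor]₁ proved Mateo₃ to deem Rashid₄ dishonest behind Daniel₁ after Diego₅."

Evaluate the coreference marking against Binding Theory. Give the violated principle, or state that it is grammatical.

Principle C

The two coindexed NPs are *[Bruno₂'s editor]₁* and *Daniel₁*.
*Daniel₁* is an R-expression. Principle C requires it to be free everywhere.
*[Bruno₂'s editor]₁* c-commands it and carries the same index.
The R-expression is bound → Principle C violation.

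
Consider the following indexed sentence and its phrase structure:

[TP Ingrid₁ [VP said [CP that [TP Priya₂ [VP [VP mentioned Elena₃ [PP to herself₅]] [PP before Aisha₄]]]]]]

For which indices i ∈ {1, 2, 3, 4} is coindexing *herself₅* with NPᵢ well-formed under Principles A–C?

*herself* is an anaphor, so Principle A applies: it must be bound in its binding domain.
Binding domain of *herself₅*: the embedded TP, whose subject is Priya₂.
*Ingrid₁* c-commands the anaphor but is outside its binding domain → cannot satisfy Principle A.
*Priya₂* c-commands the anaphor within its binding domain → licit binder.
*Elena₃* c-commands the anaphor within its binding domain → licit binder.
*Aisha₄* does not c-command the anaphor → cannot bind it.

{2, 3}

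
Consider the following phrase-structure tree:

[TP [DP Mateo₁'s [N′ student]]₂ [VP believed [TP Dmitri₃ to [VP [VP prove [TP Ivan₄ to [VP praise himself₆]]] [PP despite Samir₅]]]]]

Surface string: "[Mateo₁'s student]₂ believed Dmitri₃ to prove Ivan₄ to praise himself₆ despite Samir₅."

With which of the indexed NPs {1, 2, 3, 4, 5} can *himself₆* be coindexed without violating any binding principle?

{4}

*himself* is an anaphor, so Principle A applies: it must be bound in its binding domain.
Binding domain of *himself₆*: the embedded TP, whose subject is Ivan₄.
*Mateo₁* does not c-command the anaphor → cannot bind it.
*[Mateo₁'s student]₂* c-commands the anaphor but is outside its binding domain → cannot satisfy Principle A.
*Dmitri₃* c-commands the anaphor but is outside its binding domain → cannot satisfy Principle A.
*Ivan₄* c-commands the anaphor within its binding domain → licit binder.
*Samir₅* does not c-command the anaphor → cannot bind it.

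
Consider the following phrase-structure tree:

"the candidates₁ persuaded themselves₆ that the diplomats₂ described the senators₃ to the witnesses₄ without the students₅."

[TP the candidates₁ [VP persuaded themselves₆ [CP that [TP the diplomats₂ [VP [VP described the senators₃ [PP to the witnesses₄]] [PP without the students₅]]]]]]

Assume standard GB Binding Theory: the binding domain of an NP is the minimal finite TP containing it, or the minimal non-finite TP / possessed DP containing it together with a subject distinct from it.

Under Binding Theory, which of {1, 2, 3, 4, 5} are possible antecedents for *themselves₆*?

*themselves* is an anaphor, so Principle A applies: it must be bound in its binding domain.
Binding domain of *themselves₆*: the matrix TP, whose subject is the candidates₁.
*the candidates₁* c-commands the anaphor within its binding domain → licit binder.
*the diplomats₂* does not c-command the anaphor → cannot bind it.
*the senators₃* does not c-command the anaphor → cannot bind it.
*the witnesses₄* does not c-command the anaphor → cannot bind it.
*the students₅* does not c-command the anaphor → cannot bind it.

{1}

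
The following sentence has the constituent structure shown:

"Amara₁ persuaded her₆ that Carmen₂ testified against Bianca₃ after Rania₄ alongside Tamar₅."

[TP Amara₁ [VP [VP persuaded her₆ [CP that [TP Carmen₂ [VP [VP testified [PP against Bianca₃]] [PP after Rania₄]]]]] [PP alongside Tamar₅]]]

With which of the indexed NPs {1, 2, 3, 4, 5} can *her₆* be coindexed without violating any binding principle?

{5}

*her* is a pronoun, so Principle B applies: it must be free in its binding domain.
Binding domain of *her₆*: the matrix TP, whose subject is Amara₁.
*Amara₁* c-commands the pronoun within its binding domain → coindexation would violate Principle B.
*Carmen₂*: the pronoun c-commands this R-expression → coindexation would violate Principle C on *Carmen₂*.
*Bianca₃*: the pronoun c-commands this R-expression → coindexation would violate Principle C on *Bianca₃*.
*Rania₄*: the pronoun c-commands this R-expression → coindexation would violate Principle C on *Rania₄*.
*Tamar₅* and the pronoun do not c-command one another → neither Principle B nor Principle C is at stake; coindexation permitted.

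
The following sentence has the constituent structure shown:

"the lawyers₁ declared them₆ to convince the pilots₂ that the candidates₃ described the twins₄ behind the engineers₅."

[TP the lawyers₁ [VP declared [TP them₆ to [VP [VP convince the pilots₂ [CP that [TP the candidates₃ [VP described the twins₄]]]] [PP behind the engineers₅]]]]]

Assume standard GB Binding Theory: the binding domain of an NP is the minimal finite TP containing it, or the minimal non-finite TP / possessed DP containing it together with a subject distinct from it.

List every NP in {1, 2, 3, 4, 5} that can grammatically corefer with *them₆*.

*them* is a pronoun, so Principle B applies: it must be free in its binding domain.
Binding domain of *them₆*: the matrix TP, whose subject is the lawyers₁.
*the lawyers₁* c-commands the pronoun within its binding domain → coindexation would violate Principle B.
*the pilots₂*: the pronoun c-commands this R-expression → coindexation would violate Principle C on *the pilots₂*.
*the candidates₃*: the pronoun c-commands this R-expression → coindexation would violate Principle C on *the candidates₃*.
*the twins₄*: the pronoun c-commands this R-expression → coindexation would violate Principle C on *the twins₄*.
*the engineers₅*: the pronoun c-commands this R-expression → coindexation would violate Principle C on *the engineers₅*.

none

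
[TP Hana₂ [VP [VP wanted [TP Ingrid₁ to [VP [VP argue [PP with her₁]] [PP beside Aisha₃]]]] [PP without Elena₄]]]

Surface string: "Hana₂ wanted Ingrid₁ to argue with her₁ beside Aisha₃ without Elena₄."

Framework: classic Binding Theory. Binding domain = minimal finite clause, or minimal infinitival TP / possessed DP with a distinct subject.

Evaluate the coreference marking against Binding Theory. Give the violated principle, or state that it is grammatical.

Principle B

The two coindexed NPs are *Ingrid₁* and *her₁*.
*her₁* is a pronoun. Its binding domain is the embedded TP, whose subject is Ingrid₁.
*Ingrid₁* c-commands it within that domain and carries the same index.
The pronoun is locally bound → Principle B violation.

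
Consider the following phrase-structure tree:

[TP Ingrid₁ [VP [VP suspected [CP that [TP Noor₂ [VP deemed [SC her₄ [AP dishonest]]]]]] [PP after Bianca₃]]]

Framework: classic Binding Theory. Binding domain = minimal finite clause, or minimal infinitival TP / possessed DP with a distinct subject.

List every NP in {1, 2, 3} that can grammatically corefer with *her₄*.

*her* is a pronoun, so Principle B applies: it must be free in its binding domain.
Binding domain of *her₄*: the embedded TP, whose subject is Noor₂.
*Ingrid₁* c-commands the pronoun but from outside its binding domain, and is not c-commanded by it → coindexation permitted.
*Noor₂* c-commands the pronoun within its binding domain → coindexation would violate Principle B.
*Bianca₃* and the pronoun do not c-command one another → neither Principle B nor Principle C is at stake; coindexation permitted.

{1, 3}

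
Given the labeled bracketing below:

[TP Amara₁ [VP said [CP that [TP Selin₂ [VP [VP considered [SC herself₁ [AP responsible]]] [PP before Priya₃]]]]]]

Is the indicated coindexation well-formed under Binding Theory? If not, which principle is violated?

Principle A

The two coindexed NPs are *Amara₁* and *herself₁*.
*herself₁* is an anaphor. Principle A requires it to be bound within its binding domain — the embedded TP, whose subject is Selin₂.
Within that domain it is c-commanded by *Selin₂*, which does not share its index.
*Amara₁* does c-command the anaphor, but from outside its binding domain.
The anaphor is unbound in its domain → Principle A violation.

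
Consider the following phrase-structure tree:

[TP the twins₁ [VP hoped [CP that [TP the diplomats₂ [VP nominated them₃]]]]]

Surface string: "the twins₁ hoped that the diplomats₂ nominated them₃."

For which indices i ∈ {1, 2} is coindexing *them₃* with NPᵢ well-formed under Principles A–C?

*them* is a pronoun, so Principle B applies: it must be free in its binding domain.
Binding domain of *them₃*: the embedded TP, whose subject is the diplomats₂.
*the twins₁* c-commands the pronoun but from outside its binding domain, and is not c-commanded by it → coindexation permitted.
*the diplomats₂* c-commands the pronoun within its binding domain → coindexation would violate Principle B.

{1}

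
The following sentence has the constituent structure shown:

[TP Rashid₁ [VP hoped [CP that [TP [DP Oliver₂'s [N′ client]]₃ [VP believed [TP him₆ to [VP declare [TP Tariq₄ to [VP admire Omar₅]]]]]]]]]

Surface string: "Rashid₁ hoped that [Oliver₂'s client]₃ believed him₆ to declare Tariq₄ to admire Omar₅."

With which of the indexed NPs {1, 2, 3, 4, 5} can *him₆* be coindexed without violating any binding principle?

{1, 2}

*him* is a pronoun, so Principle B applies: it must be free in its binding domain.
Binding domain of *him₆*: the embedded TP, whose subject is [Oliver₂'s client]₃.
*Rashid₁* c-commands the pronoun but from outside its binding domain, and is not c-commanded by it → coindexation permitted.
*Oliver₂* and the pronoun do not c-command one another → neither Principle B nor Principle C is at stake; coindexation permitted.
*[Oliver₂'s client]₃* c-commands the pronoun within its binding domain → coindexation would violate Principle B.
*Tariq₄*: the pronoun c-commands this R-expression → coindexation would violate Principle C on *Tariq₄*.
*Omar₅*: the pronoun c-commands this R-expression → coindexation would violate Principle C on *Omar₅*.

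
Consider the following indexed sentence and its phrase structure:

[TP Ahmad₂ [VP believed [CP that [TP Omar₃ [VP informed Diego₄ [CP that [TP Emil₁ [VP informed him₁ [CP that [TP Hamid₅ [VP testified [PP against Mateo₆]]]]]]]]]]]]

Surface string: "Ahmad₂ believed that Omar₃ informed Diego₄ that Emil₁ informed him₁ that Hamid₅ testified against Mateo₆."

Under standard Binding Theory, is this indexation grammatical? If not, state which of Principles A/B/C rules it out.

Principle B

The two coindexed NPs are *Emil₁* and *him₁*.
*him₁* is a pronoun. Its binding domain is the embedded TP, whose subject is Emil₁.
*Emil₁* c-commands it within that domain and carries the same index.
The pronoun is locally bound → Principle B violation.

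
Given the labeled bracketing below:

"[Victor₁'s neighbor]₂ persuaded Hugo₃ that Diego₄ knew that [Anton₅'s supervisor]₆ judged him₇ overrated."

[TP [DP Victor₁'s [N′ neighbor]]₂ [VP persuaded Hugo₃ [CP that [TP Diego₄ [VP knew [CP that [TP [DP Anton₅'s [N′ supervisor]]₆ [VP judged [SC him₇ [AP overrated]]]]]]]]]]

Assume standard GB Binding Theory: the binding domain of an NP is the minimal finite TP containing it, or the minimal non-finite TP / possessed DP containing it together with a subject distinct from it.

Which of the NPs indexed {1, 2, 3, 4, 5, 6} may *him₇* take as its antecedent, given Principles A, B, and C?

{1, 2, 3, 4, 5}

*him* is a pronoun, so Principle B applies: it must be free in its binding domain.
Binding domain of *him₇*: the embedded TP, whose subject is [Anton₅'s supervisor]₆.
*Victor₁* and the pronoun do not c-command one another → neither Principle B nor Principle C is at stake; coindexation permitted.
*[Victor₁'s neighbor]₂* c-commands the pronoun but from outside its binding domain, and is not c-commanded by it → coindexation permitted.
*Hugo₃* c-commands the pronoun but from outside its binding domain, and is not c-commanded by it → coindexation permitted.
*Diego₄* c-commands the pronoun but from outside its binding domain, and is not c-commanded by it → coindexation permitted.
*Anton₅* and the pronoun do not c-command one another → neither Principle B nor Principle C is at stake; coindexation permitted.
*[Anton₅'s supervisor]₆* c-commands the pronoun within its binding domain → coindexation would violate Principle B.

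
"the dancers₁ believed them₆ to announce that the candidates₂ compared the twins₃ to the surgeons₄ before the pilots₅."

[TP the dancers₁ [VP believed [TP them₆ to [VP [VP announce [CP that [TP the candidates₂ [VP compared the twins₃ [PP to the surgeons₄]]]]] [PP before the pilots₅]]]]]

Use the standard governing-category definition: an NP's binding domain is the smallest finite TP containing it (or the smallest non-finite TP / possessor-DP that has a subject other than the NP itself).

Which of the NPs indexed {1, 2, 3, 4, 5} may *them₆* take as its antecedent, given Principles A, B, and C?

*them* is a pronoun, so Principle B applies: it must be free in its binding domain.
Binding domain of *them₆*: the matrix TP, whose subject is the dancers₁.
*the dancers₁* c-commands the pronoun within its binding domain → coindexation would violate Principle B.
*the candidates₂*: the pronoun c-commands this R-expression → coindexation would violate Principle C on *the candidates₂*.
*the twins₃*: the pronoun c-commands this R-expression → coindexation would violate Principle C on *the twins₃*.
*the surgeons₄*: the pronoun c-commands this R-expression → coindexation would violate Principle C on *the surgeons₄*.
*the pilots₅*: the pronoun c-commands this R-expression → coindexation would violate Principle C on *the pilots₅*.

none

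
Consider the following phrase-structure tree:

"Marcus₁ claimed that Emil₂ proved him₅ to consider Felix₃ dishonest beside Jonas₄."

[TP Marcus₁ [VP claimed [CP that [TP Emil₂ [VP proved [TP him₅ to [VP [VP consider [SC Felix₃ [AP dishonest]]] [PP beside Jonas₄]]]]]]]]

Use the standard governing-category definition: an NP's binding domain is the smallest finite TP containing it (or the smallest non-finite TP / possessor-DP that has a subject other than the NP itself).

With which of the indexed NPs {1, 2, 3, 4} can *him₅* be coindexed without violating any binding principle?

{1}

*him* is a pronoun, so Principle B applies: it must be free in its binding domain.
Binding domain of *him₅*: the embedded TP, whose subject is Emil₂.
*Marcus₁* c-commands the pronoun but from outside its binding domain, and is not c-commanded by it → coindexation permitted.
*Emil₂* c-commands the pronoun within its binding domain → coindexation would violate Principle B.
*Felix₃*: the pronoun c-commands this R-expression → coindexation would violate Principle C on *Felix₃*.
*Jonas₄*: the pronoun c-commands this R-expression → coindexation would violate Principle C on *Jonas₄*.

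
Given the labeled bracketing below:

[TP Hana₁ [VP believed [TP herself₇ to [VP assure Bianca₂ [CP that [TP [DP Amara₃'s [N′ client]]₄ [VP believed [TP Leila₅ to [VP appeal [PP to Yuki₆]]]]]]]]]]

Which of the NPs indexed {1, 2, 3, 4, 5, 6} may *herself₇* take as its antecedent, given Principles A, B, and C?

{1}

*herself* is an anaphor, so Principle A applies: it must be bound in its binding domain.
Binding domain of *herself₇*: the matrix TP, whose subject is Hana₁.
*Hana₁* c-commands the anaphor within its binding domain → licit binder.
*Bianca₂* does not c-command the anaphor → cannot bind it.
*Amara₃* does not c-command the anaphor → cannot bind it.
*[Amara₃'s client]₄* does not c-command the anaphor → cannot bind it.
*Leila₅* does not c-command the anaphor → cannot bind it.
*Yuki₆* does not c-command the anaphor → cannot bind it.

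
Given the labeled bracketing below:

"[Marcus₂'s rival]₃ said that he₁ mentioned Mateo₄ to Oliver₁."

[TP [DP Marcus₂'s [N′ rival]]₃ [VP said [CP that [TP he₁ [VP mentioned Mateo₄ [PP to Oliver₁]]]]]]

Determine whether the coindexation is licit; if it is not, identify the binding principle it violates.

Principle C

The two coindexed NPs are *he₁* and *Oliver₁*.
*Oliver₁* is an R-expression. Principle C requires it to be free everywhere.
*he₁* c-commands it and carries the same index.
The R-expression is bound → Principle C violation.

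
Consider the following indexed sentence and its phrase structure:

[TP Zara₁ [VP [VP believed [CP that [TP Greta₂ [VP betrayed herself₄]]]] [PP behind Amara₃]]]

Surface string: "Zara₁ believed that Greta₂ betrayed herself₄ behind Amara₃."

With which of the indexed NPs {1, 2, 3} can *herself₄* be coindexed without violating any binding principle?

{2}

*herself* is an anaphor, so Principle A applies: it must be bound in its binding domain.
Binding domain of *herself₄*: the embedded TP, whose subject is Greta₂.
*Zara₁* c-commands the anaphor but is outside its binding domain → cannot satisfy Principle A.
*Greta₂* c-commands the anaphor within its binding domain → licit binder.
*Amara₃* does not c-command the anaphor → cannot bind it.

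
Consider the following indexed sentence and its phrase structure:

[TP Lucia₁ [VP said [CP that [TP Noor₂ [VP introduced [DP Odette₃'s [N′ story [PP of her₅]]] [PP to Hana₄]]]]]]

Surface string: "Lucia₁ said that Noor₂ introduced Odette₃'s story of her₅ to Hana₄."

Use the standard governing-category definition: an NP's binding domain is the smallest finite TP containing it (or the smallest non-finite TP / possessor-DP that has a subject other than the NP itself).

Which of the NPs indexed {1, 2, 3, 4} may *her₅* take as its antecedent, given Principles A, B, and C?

{1, 2, 4}

*her* is a pronoun, so Principle B applies: it must be free in its binding domain.
Binding domain of *her₅*: the possessed DP, whose subject is Odette₃.
*Lucia₁* c-commands the pronoun but from outside its binding domain, and is not c-commanded by it → coindexation permitted.
*Noor₂* c-commands the pronoun but from outside its binding domain, and is not c-commanded by it → coindexation permitted.
*Odette₃* c-commands the pronoun within its binding domain → coindexation would violate Principle B.
*Hana₄* and the pronoun do not c-command one another → neither Principle B nor Principle C is at stake; coindexation permitted.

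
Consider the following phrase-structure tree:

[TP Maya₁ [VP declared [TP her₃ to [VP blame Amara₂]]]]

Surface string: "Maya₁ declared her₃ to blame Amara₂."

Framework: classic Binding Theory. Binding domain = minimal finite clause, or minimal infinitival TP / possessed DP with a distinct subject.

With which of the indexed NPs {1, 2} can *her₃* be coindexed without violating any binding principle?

none

*her* is a pronoun, so Principle B applies: it must be free in its binding domain.
Binding domain of *her₃*: the matrix TP, whose subject is Maya₁.
*Maya₁* c-commands the pronoun within its binding domain → coindexation would violate Principle B.
*Amara₂*: the pronoun c-commands this R-expression → coindexation would violate Principle C on *Amara₂*.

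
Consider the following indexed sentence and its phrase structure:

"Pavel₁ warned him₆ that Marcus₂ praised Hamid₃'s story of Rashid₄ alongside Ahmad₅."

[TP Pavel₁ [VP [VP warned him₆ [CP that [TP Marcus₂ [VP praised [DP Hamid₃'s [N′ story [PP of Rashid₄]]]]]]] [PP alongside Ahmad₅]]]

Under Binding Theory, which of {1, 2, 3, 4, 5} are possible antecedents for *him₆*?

*him* is a pronoun, so Principle B applies: it must be free in its binding domain.
Binding domain of *him₆*: the matrix TP, whose subject is Pavel₁.
*Pavel₁* c-commands the pronoun within its binding domain → coindexation would violate Principle B.
*Marcus₂*: the pronoun c-commands this R-expression → coindexation would violate Principle C on *Marcus₂*.
*Hamid₃*: the pronoun c-commands this R-expression → coindexation would violate Principle C on *Hamid₃*.
*Rashid₄*: the pronoun c-commands this R-expression → coindexation would violate Principle C on *Rashid₄*.
*Ahmad₅* and the pronoun do not c-command one another → neither Principle B nor Principle C is at stake; coindexation permitted.

{5}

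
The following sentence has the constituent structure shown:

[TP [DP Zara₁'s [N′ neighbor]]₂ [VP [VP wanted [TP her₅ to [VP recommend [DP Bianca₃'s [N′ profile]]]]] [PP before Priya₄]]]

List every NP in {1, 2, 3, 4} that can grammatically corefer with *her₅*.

*her* is a pronoun, so Principle B applies: it must be free in its binding domain.
Binding domain of *her₅*: the matrix TP, whose subject is [Zara₁'s neighbor]₂.
*Zara₁* and the pronoun do not c-command one another → neither Principle B nor Principle C is at stake; coindexation permitted.
*[Zara₁'s neighbor]₂* c-commands the pronoun within its binding domain → coindexation would violate Principle B.
*Bianca₃*: the pronoun c-commands this R-expression → coindexation would violate Principle C on *Bianca₃*.
*Priya₄* and the pronoun do not c-command one another → neither Principle B nor Principle C is at stake; coindexation permitted.

{1, 4}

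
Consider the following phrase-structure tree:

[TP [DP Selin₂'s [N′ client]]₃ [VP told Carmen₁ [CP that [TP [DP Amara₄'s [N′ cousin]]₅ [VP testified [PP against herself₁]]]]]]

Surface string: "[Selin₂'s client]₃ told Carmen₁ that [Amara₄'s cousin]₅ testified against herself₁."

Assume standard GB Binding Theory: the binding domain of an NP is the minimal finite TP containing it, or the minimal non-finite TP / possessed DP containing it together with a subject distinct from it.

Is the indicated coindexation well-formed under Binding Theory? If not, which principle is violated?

Principle A

The two coindexed NPs are *Carmen₁* and *herself₁*.
*herself₁* is an anaphor. Principle A requires it to be bound within its binding domain — the embedded TP, whose subject is [Amara₄'s cousin]₅.
Within that domain it is c-commanded by *[Amara₄'s cousin]₅*, which does not share its index.
*Carmen₁* does c-command the anaphor, but from outside its binding domain.
The anaphor is unbound in its domain → Principle A violation.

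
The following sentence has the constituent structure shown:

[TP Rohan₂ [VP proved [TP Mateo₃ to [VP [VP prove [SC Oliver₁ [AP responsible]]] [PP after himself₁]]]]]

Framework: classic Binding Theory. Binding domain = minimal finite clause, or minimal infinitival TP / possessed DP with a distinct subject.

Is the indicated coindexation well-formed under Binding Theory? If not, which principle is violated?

Principle A

The two coindexed NPs are *Oliver₁* and *himself₁*.
*himself₁* is an anaphor. Principle A requires it to be bound within its binding domain — the embedded TP, whose subject is Mateo₃.
Within that domain it is c-commanded by *Mateo₃*, which does not share its index.
*Oliver₁* does not c-command the anaphor at all.
The anaphor is unbound in its domain → Principle A violation.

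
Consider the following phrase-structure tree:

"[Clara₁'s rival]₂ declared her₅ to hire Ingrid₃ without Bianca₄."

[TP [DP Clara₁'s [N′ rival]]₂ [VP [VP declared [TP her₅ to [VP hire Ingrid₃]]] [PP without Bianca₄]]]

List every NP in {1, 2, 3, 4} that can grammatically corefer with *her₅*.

*her* is a pronoun, so Principle B applies: it must be free in its binding domain.
Binding domain of *her₅*: the matrix TP, whose subject is [Clara₁'s rival]₂.
*Clara₁* and the pronoun do not c-command one another → neither Principle B nor Principle C is at stake; coindexation permitted.
*[Clara₁'s rival]₂* c-commands the pronoun within its binding domain → coindexation would violate Principle B.
*Ingrid₃*: the pronoun c-commands this R-expression → coindexation would violate Principle C on *Ingrid₃*.
*Bianca₄* and the pronoun do not c-command one another → neither Principle B nor Principle C is at stake; coindexation permitted.

{1, 4}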